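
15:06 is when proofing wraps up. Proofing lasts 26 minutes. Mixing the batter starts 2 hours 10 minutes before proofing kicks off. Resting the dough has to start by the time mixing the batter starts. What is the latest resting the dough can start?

Proofing starts at 15:06 − 26 min = 14:40.
Mixing the batter starts at 14:40 − 130 min = 12:30.
Resting the dough is bounded by mixing the batter, so the latest it can start is 12:30.

12:30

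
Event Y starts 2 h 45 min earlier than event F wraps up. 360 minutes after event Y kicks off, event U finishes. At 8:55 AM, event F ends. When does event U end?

12:10 PM

Event Y starts at 8:55 AM − 165 min = 6:10 AM.
Event U ends at 6:10 AM + 360 min = 12:10 PM.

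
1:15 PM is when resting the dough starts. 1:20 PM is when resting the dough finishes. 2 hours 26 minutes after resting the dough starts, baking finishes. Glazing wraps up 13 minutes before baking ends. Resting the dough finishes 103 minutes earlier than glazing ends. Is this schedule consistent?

No

Baking ends at 1:15 PM + 146 min = 3:41 PM.
Glazing ends at 3:41 PM − 13 min = 3:28 PM.
Resting the dough ends at 3:28 PM − 103 min = 1:45 PM.
But resting the dough is also said to end at 1:20 PM — a 25-minute conflict.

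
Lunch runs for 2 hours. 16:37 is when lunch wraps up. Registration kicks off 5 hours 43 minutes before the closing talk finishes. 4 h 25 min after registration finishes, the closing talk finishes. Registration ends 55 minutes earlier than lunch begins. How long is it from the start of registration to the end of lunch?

Lunch starts at 16:37 − 120 min = 14:37.
Registration ends at 14:37 − 55 min = 13:42.
The closing talk ends at 13:42 + 265 min = 18:07.
Registration starts at 18:07 − 343 min = 12:24.
From 12:24 to 16:37 is 253 minutes.

253 minutes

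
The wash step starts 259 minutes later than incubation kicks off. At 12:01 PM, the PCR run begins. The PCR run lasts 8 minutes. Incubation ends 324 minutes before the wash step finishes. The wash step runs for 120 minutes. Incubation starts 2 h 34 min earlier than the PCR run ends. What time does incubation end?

10:30 AM

The PCR run ends at 12:01 PM + 8 min = 12:09 PM.
Incubation starts at 12:09 PM − 154 min = 9:35 AM.
The wash step starts at 9:35 AM + 259 min = 1:54 PM.
The wash step ends at 1:54 PM + 120 min = 3:54 PM.
Incubation ends at 3:54 PM − 324 min = 10:30 AM.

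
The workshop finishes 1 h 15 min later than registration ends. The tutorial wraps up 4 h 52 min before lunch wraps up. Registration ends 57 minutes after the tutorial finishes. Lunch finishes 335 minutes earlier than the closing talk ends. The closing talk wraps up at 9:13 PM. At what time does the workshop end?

12:58 PM

Lunch ends at 9:13 PM − 335 min = 3:38 PM.
The tutorial ends at 3:38 PM − 292 min = 10:46 AM.
Registration ends at 10:46 AM + 57 min = 11:43 AM.
The workshop ends at 11:43 AM + 75 min = 12:58 PM.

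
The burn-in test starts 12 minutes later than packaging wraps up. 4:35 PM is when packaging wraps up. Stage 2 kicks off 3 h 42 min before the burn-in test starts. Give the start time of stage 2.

1:05 PM

The burn-in test starts at 4:35 PM + 12 min = 4:47 PM.
Stage 2 starts at 4:47 PM − 222 min = 1:05 PM.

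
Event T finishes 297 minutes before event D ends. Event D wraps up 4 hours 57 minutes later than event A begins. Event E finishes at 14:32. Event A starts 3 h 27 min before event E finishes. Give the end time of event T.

Event A starts at 14:32 − 207 min = 11:05.
Event D ends at 11:05 + 297 min = 16:02.
Event T ends at 16:02 − 297 min = 11:05.

11:05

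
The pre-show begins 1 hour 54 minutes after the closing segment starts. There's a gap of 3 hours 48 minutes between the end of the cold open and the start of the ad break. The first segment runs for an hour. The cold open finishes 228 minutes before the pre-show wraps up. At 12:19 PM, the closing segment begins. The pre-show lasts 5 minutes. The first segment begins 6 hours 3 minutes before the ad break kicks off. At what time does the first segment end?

9:15 AM

The pre-show starts at 12:19 PM + 114 min = 2:13 PM.
The pre-show ends at 2:13 PM + 5 min = 2:18 PM.
The cold open ends at 2:18 PM − 228 min = 10:30 AM.
The ad break starts at 10:30 AM + 228 min = 2:18 PM.
The first segment starts at 2:18 PM − 363 min = 8:15 AM.
The first segment ends at 8:15 AM + 60 min = 9:15 AM.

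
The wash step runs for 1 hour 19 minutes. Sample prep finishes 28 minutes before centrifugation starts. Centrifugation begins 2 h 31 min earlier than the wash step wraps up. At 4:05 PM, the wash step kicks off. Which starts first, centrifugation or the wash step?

The wash step ends at 4:05 PM + 79 min = 5:24 PM.
Centrifugation starts at 5:24 PM − 151 min = 2:53 PM.
Centrifugation starts at 2:53 PM and the wash step starts at 4:05 PM, so centrifugation is first.

centrifugation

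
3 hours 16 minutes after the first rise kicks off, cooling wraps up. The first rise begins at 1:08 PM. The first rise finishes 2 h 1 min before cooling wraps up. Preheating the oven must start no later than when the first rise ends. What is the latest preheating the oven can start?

2:23 PM

Cooling ends at 1:08 PM + 196 min = 4:24 PM.
The first rise ends at 4:24 PM − 121 min = 2:23 PM.
Preheating the oven is bounded by the first rise, so the latest it can start is 2:23 PM.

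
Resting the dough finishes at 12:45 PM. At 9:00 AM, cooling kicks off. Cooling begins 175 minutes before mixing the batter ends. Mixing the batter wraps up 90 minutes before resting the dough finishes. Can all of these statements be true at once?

Mixing the batter ends at 12:45 PM − 90 min = 11:15 AM.
Cooling starts at 11:15 AM − 175 min = 8:20 AM.
But cooling is also said to start at 9:00 AM — a 40-minute conflict.

No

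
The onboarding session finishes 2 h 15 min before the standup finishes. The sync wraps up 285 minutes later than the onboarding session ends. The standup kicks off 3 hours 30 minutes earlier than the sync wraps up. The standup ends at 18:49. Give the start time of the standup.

17:49

The onboarding session ends at 18:49 − 135 min = 16:34.
The sync ends at 16:34 + 285 min = 21:19.
The standup starts at 21:19 − 210 min = 17:49.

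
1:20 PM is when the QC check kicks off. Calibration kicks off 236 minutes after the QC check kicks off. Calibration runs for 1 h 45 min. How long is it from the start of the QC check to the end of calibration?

Calibration starts at 1:20 PM + 236 min = 5:16 PM.
Calibration ends at 5:16 PM + 105 min = 7:01 PM.
From 1:20 PM to 7:01 PM is 5 h 41 min.

5 h 41 min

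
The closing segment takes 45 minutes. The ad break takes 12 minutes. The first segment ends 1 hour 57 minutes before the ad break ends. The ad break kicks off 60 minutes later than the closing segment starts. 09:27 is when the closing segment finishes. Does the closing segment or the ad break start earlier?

The closing segment starts at 09:27 − 45 min = 08:42.
The ad break starts at 08:42 + 60 min = 09:42.
The closing segment starts at 08:42 and the ad break starts at 09:42, so the closing segment is first.

the closing segment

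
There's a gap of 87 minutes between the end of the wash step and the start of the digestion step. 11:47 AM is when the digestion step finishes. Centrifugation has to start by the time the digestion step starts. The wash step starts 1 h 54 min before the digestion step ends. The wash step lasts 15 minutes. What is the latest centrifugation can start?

The wash step starts at 11:47 AM − 114 min = 9:53 AM.
The wash step ends at 9:53 AM + 15 min = 10:08 AM.
The digestion step starts at 10:08 AM + 87 min = 11:35 AM.
Centrifugation is bounded by the digestion step, so the latest it can start is 11:35 AM.

11:35 AM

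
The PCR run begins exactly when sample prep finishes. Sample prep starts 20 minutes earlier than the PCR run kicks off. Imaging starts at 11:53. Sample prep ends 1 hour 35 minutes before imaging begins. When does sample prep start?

Sample prep ends at 11:53 − 95 min = 10:18.
So the PCR run starts at 10:18.
Sample prep starts at 10:18 − 20 min = 09:58.

09:58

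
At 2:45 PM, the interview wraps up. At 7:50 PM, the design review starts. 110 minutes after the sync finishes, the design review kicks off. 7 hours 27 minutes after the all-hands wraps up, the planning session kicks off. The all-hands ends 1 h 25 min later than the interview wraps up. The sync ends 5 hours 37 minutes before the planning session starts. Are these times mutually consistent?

The all-hands ends at 2:45 PM + 85 min = 4:10 PM.
The planning session starts at 4:10 PM + 447 min = 11:37 PM.
The sync ends at 11:37 PM − 337 min = 6:00 PM.
The design review starts at 6:00 PM + 110 min = 7:50 PM.
That matches the stated 7:50 PM, so the schedule is consistent.

Yes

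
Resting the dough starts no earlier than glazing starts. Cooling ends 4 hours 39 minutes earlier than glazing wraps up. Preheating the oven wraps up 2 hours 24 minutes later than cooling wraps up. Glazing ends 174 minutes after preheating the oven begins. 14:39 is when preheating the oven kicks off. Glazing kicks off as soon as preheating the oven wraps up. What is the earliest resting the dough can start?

Glazing ends at 14:39 + 174 min = 17:33.
Cooling ends at 17:33 − 279 min = 12:54.
Preheating the oven ends at 12:54 + 144 min = 15:18.
So glazing starts at 15:18.
Resting the dough is bounded by glazing, so the earliest it can start is 15:18.

15:18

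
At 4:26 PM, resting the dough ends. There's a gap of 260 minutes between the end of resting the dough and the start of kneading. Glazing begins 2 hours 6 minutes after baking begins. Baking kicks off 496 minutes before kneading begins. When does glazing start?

2:36 PM

Kneading starts at 4:26 PM + 260 min = 8:46 PM.
Baking starts at 8:46 PM − 496 min = 12:30 PM.
Glazing starts at 12:30 PM + 126 min = 2:36 PM.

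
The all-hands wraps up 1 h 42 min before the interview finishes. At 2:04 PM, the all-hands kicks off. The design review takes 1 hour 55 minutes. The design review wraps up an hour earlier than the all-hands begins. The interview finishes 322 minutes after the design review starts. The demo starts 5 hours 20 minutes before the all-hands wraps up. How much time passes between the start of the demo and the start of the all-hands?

4 h 35 min

The design review ends at 2:04 PM − 60 min = 1:04 PM.
The design review starts at 1:04 PM − 115 min = 11:09 AM.
The interview ends at 11:09 AM + 322 min = 4:31 PM.
The all-hands ends at 4:31 PM − 102 min = 2:49 PM.
The demo starts at 2:49 PM − 320 min = 9:29 AM.
From 9:29 AM to 2:04 PM is 4 h 35 min.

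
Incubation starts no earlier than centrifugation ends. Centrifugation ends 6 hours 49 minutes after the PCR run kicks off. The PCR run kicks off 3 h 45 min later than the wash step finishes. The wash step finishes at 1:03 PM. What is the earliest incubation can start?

11:37 PM

The PCR run starts at 1:03 PM + 225 min = 4:48 PM.
Centrifugation ends at 4:48 PM + 409 min = 11:37 PM.
Incubation is bounded by centrifugation, so the earliest it can start is 11:37 PM.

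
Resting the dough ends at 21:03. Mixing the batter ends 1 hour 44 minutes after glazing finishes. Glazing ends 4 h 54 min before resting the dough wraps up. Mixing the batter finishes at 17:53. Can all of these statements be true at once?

Yes

Glazing ends at 21:03 − 294 min = 16:09.
Mixing the batter ends at 16:09 + 104 min = 17:53.
That matches the stated 17:53, so the schedule is consistent.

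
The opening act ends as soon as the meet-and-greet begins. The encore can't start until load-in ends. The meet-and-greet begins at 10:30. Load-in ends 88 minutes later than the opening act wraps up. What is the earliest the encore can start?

The opening act ends at 10:30.
Load-in ends at 10:30 + 88 min = 11:58.
The encore is bounded by load-in, so the earliest it can start is 11:58.

11:58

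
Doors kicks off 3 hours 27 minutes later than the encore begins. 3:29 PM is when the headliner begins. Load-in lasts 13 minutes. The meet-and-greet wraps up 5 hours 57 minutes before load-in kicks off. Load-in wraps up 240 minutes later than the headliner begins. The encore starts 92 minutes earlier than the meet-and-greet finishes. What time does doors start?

Load-in ends at 3:29 PM + 240 min = 7:29 PM.
Load-in starts at 7:29 PM − 13 min = 7:16 PM.
The meet-and-greet ends at 7:16 PM − 357 min = 1:19 PM.
The encore starts at 1:19 PM − 92 min = 11:47 AM.
Doors starts at 11:47 AM + 207 min = 3:14 PM.

3:14 PM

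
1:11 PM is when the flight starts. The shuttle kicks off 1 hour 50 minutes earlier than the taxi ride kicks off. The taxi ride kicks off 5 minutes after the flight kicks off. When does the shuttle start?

11:26 AM

The taxi ride starts at 1:11 PM + 5 min = 1:16 PM.
The shuttle starts at 1:16 PM − 110 min = 11:26 AM.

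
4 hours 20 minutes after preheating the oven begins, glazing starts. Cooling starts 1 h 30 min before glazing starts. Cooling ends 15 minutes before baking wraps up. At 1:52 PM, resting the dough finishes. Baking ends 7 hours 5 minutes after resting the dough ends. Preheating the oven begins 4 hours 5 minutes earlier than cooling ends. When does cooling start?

Baking ends at 1:52 PM + 425 min = 8:57 PM.
Cooling ends at 8:57 PM − 15 min = 8:42 PM.
Preheating the oven starts at 8:42 PM − 245 min = 4:37 PM.
Glazing starts at 4:37 PM + 260 min = 8:57 PM.
Cooling starts at 8:57 PM − 90 min = 7:27 PM.

7:27 PM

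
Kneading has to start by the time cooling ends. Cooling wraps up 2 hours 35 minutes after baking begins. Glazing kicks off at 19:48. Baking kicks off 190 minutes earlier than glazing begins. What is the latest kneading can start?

19:13

Baking starts at 19:48 − 190 min = 16:38.
Cooling ends at 16:38 + 155 min = 19:13.
Kneading is bounded by cooling, so the latest it can start is 19:13.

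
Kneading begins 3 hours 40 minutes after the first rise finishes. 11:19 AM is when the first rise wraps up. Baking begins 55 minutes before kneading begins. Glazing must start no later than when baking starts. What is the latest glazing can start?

2:04 PM

Kneading starts at 11:19 AM + 220 min = 2:59 PM.
Baking starts at 2:59 PM − 55 min = 2:04 PM.
Glazing is bounded by baking, so the latest it can start is 2:04 PM.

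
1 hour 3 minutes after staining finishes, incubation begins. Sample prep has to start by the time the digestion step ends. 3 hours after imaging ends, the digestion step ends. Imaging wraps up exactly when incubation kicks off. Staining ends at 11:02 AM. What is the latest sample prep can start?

3:05 PM

Incubation starts at 11:02 AM + 63 min = 12:05 PM.
So imaging ends at 12:05 PM.
The digestion step ends at 12:05 PM + 180 min = 3:05 PM.
Sample prep is bounded by the digestion step, so the latest it can start is 3:05 PM.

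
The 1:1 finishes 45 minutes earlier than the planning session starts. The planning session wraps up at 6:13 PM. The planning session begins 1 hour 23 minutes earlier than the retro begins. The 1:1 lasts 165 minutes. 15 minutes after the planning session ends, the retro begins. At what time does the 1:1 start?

The retro starts at 6:13 PM + 15 min = 6:28 PM.
The planning session starts at 6:28 PM − 83 min = 5:05 PM.
The 1:1 ends at 5:05 PM − 45 min = 4:20 PM.
The 1:1 starts at 4:20 PM − 165 min = 1:35 PM.

1:35 PM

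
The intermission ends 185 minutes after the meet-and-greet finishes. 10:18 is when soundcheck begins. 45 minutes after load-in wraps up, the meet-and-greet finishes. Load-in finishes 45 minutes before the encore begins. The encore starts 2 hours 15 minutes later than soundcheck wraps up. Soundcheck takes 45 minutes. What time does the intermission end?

Soundcheck ends at 10:18 + 45 min = 11:03.
The encore starts at 11:03 + 135 min = 13:18.
Load-in ends at 13:18 − 45 min = 12:33.
The meet-and-greet ends at 12:33 + 45 min = 13:18.
The intermission ends at 13:18 + 185 min = 16:23.

16:23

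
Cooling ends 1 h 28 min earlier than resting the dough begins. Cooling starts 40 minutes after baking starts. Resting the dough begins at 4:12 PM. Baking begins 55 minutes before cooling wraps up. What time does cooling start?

Cooling ends at 4:12 PM − 88 min = 2:44 PM.
Baking starts at 2:44 PM − 55 min = 1:49 PM.
Cooling starts at 1:49 PM + 40 min = 2:29 PM.

2:29 PM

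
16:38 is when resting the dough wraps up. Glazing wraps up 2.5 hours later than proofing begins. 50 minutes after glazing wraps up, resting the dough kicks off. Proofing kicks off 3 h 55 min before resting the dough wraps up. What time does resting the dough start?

16:03

Proofing starts at 16:38 − 235 min = 12:43.
Glazing ends at 12:43 + 150 min = 15:13.
Resting the dough starts at 15:13 + 50 min = 16:03.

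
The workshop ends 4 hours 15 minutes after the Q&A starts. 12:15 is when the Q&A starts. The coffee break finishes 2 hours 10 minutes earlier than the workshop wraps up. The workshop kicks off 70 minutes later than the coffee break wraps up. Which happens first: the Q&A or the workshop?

The workshop ends at 12:15 + 255 min = 16:30.
The coffee break ends at 16:30 − 130 min = 14:20.
The workshop starts at 14:20 + 70 min = 15:30.
The Q&A starts at 12:15 and the workshop starts at 15:30, so the Q&A is first.

the Q&A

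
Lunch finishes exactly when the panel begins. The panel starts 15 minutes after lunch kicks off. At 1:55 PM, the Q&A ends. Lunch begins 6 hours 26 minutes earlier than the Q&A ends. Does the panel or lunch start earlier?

lunch

Lunch starts at 1:55 PM − 386 min = 7:29 AM.
The panel starts at 7:29 AM + 15 min = 7:44 AM.
The panel starts at 7:44 AM and lunch starts at 7:29 AM, so lunch is first.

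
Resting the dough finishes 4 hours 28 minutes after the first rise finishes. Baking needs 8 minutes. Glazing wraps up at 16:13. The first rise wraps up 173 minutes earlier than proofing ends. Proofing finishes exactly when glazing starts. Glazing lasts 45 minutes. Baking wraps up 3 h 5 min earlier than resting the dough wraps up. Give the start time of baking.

13:50

Glazing starts at 16:13 − 45 min = 15:28.
So proofing ends at 15:28.
The first rise ends at 15:28 − 173 min = 12:35.
Resting the dough ends at 12:35 + 268 min = 17:03.
Baking ends at 17:03 − 185 min = 13:58.
Baking starts at 13:58 − 8 min = 13:50.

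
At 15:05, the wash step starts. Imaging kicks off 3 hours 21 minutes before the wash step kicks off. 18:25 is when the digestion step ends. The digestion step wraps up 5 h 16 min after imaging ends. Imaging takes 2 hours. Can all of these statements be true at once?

Imaging starts at 15:05 − 201 min = 11:44.
Imaging ends at 11:44 + 120 min = 13:44.
The digestion step ends at 13:44 + 316 min = 19:00.
But the digestion step is also said to end at 18:25 — a 35-minute conflict.

No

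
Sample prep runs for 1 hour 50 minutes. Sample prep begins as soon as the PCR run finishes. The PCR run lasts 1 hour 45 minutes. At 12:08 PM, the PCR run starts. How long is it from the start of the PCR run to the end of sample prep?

The PCR run ends at 12:08 PM + 105 min = 1:53 PM.
So sample prep starts at 1:53 PM.
Sample prep ends at 1:53 PM + 110 min = 3:43 PM.
From 12:08 PM to 3:43 PM is 215 minutes.

215 minutes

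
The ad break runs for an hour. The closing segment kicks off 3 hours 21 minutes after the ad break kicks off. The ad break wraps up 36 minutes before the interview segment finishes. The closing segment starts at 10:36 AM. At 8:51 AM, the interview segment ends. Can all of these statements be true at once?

Yes

The ad break ends at 8:51 AM − 36 min = 8:15 AM.
The ad break starts at 8:15 AM − 60 min = 7:15 AM.
The closing segment starts at 7:15 AM + 201 min = 10:36 AM.
That matches the stated 10:36 AM, so the schedule is consistent.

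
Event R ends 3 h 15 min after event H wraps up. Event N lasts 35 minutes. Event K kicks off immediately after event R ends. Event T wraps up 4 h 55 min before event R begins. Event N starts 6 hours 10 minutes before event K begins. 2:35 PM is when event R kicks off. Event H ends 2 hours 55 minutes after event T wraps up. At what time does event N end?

Event T ends at 2:35 PM − 295 min = 9:40 AM.
Event H ends at 9:40 AM + 175 min = 12:35 PM.
Event R ends at 12:35 PM + 195 min = 3:50 PM.
So event K starts at 3:50 PM.
Event N starts at 3:50 PM − 370 min = 9:40 AM.
Event N ends at 9:40 AM + 35 min = 10:15 AM.

10:15 AM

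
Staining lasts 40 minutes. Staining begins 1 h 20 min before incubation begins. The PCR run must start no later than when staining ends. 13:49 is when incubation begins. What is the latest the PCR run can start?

13:09

Staining starts at 13:49 − 80 min = 12:29.
Staining ends at 12:29 + 40 min = 13:09.
The PCR run is bounded by staining, so the latest it can start is 13:09.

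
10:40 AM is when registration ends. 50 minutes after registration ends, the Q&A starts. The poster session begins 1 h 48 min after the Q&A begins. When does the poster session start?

The Q&A starts at 10:40 AM + 50 min = 11:30 AM.
The poster session starts at 11:30 AM + 108 min = 1:18 PM.

1:18 PM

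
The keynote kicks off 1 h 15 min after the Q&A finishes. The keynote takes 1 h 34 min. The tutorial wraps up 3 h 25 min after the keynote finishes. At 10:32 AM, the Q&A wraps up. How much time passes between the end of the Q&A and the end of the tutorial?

6 h 14 min

The keynote starts at 10:32 AM + 75 min = 11:47 AM.
The keynote ends at 11:47 AM + 94 min = 1:21 PM.
The tutorial ends at 1:21 PM + 205 min = 4:46 PM.
From 10:32 AM to 4:46 PM is 6 h 14 min.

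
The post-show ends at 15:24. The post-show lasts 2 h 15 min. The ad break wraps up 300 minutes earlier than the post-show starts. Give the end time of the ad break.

The post-show starts at 15:24 − 135 min = 13:09.
The ad break ends at 13:09 − 300 min = 08:09.

08:09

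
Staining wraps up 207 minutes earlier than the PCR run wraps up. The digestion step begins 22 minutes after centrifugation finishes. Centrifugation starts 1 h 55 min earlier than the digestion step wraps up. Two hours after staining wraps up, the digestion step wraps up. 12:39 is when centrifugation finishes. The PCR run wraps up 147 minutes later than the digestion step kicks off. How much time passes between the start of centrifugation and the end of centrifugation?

The digestion step starts at 12:39 + 22 min = 13:01.
The PCR run ends at 13:01 + 147 min = 15:28.
Staining ends at 15:28 − 207 min = 12:01.
The digestion step ends at 12:01 + 120 min = 14:01.
Centrifugation starts at 14:01 − 115 min = 12:06.
From 12:06 to 12:39 is 33 minutes.

33 minutes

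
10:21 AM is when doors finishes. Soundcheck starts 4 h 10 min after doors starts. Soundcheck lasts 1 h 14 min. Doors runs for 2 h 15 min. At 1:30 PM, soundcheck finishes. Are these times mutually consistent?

Yes

Doors starts at 10:21 AM − 135 min = 8:06 AM.
Soundcheck starts at 8:06 AM + 250 min = 12:16 PM.
Soundcheck ends at 12:16 PM + 74 min = 1:30 PM.
That matches the stated 1:30 PM, so the schedule is consistent.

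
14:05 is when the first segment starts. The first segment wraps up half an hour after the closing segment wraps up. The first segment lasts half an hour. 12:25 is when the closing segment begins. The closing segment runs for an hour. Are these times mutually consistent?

The closing segment ends at 12:25 + 60 min = 13:25.
The first segment ends at 13:25 + 30 min = 13:55.
The first segment starts at 13:55 − 30 min = 13:25.
But the first segment is also said to start at 14:05 — a 40-minute conflict.

No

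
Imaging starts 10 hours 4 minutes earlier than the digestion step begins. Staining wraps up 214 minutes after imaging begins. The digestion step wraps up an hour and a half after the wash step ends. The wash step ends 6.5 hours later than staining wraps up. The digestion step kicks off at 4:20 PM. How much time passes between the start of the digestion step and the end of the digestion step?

1 h 30 min

Imaging starts at 4:20 PM − 604 min = 6:16 AM.
Staining ends at 6:16 AM + 214 min = 9:50 AM.
The wash step ends at 9:50 AM + 390 min = 4:20 PM.
The digestion step ends at 4:20 PM + 90 min = 5:50 PM.
From 4:20 PM to 5:50 PM is 1 h 30 min.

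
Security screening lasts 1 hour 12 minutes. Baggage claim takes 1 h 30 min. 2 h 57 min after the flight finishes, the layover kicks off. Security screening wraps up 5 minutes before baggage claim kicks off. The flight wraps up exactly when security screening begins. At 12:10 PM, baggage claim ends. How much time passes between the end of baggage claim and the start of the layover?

Baggage claim starts at 12:10 PM − 90 min = 10:40 AM.
Security screening ends at 10:40 AM − 5 min = 10:35 AM.
Security screening starts at 10:35 AM − 72 min = 9:23 AM.
So the flight ends at 9:23 AM.
The layover starts at 9:23 AM + 177 min = 12:20 PM.
From 12:10 PM to 12:20 PM is 10 minutes.

10 minutes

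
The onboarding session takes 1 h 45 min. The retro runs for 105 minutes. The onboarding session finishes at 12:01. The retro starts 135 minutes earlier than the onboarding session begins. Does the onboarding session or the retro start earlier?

The onboarding session starts at 12:01 − 105 min = 10:16.
The retro starts at 10:16 − 135 min = 08:01.
The onboarding session starts at 10:16 and the retro starts at 08:01, so the retro is first.

the retro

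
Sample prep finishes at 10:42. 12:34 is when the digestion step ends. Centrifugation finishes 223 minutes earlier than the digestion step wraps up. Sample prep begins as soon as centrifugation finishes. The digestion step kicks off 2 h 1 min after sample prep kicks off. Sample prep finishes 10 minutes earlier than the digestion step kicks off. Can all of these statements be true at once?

Centrifugation ends at 12:34 − 223 min = 08:51.
So sample prep starts at 08:51.
The digestion step starts at 08:51 + 121 min = 10:52.
Sample prep ends at 10:52 − 10 min = 10:42.
That matches the stated 10:42, so the schedule is consistent.

Yes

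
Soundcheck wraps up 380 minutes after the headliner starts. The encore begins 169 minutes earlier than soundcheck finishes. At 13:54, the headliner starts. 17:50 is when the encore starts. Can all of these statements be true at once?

Soundcheck ends at 13:54 + 380 min = 20:14.
The encore starts at 20:14 − 169 min = 17:25.
But the encore is also said to start at 17:50 — a 25-minute conflict.

No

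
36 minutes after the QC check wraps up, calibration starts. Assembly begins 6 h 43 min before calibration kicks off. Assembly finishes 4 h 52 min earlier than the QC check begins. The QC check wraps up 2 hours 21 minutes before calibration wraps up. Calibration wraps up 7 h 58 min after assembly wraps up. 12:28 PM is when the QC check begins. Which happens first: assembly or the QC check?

Assembly ends at 12:28 PM − 292 min = 7:36 AM.
Calibration ends at 7:36 AM + 478 min = 3:34 PM.
The QC check ends at 3:34 PM − 141 min = 1:13 PM.
Calibration starts at 1:13 PM + 36 min = 1:49 PM.
Assembly starts at 1:49 PM − 403 min = 7:06 AM.
Assembly starts at 7:06 AM and the QC check starts at 12:28 PM, so assembly is first.

assembly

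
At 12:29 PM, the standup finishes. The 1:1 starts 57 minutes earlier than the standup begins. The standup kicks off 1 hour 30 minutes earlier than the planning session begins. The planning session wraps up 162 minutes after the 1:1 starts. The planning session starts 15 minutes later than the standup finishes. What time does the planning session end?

12:59 PM

The planning session starts at 12:29 PM + 15 min = 12:44 PM.
The standup starts at 12:44 PM − 90 min = 11:14 AM.
The 1:1 starts at 11:14 AM − 57 min = 10:17 AM.
The planning session ends at 10:17 AM + 162 min = 12:59 PM.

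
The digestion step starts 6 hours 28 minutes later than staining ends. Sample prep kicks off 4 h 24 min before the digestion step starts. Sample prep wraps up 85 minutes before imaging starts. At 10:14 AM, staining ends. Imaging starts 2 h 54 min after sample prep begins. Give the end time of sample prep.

1:47 PM

The digestion step starts at 10:14 AM + 388 min = 4:42 PM.
Sample prep starts at 4:42 PM − 264 min = 12:18 PM.
Imaging starts at 12:18 PM + 174 min = 3:12 PM.
Sample prep ends at 3:12 PM − 85 min = 1:47 PM.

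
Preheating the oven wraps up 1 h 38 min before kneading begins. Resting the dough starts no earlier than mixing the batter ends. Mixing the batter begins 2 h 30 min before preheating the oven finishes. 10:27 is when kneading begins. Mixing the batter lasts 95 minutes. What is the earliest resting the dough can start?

Preheating the oven ends at 10:27 − 98 min = 08:49.
Mixing the batter starts at 08:49 − 150 min = 06:19.
Mixing the batter ends at 06:19 + 95 min = 07:54.
Resting the dough is bounded by mixing the batter, so the earliest it can start is 07:54.

07:54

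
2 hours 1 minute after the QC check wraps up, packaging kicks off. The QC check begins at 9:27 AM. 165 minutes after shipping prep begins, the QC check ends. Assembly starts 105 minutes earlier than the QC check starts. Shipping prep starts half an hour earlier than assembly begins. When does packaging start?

Assembly starts at 9:27 AM − 105 min = 7:42 AM.
Shipping prep starts at 7:42 AM − 30 min = 7:12 AM.
The QC check ends at 7:12 AM + 165 min = 9:57 AM.
Packaging starts at 9:57 AM + 121 min = 11:58 AM.

11:58 AM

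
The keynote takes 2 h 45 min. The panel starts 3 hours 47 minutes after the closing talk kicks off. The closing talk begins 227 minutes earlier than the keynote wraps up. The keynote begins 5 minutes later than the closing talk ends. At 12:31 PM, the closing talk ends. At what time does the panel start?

3:21 PM

The keynote starts at 12:31 PM + 5 min = 12:36 PM.
The keynote ends at 12:36 PM + 165 min = 3:21 PM.
The closing talk starts at 3:21 PM − 227 min = 11:34 AM.
The panel starts at 11:34 AM + 227 min = 3:21 PM.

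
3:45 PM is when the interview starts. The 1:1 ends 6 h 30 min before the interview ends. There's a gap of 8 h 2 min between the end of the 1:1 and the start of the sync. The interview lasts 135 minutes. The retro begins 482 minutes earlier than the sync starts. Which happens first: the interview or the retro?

the retro

The interview ends at 3:45 PM + 135 min = 6:00 PM.
The 1:1 ends at 6:00 PM − 390 min = 11:30 AM.
The sync starts at 11:30 AM + 482 min = 7:32 PM.
The retro starts at 7:32 PM − 482 min = 11:30 AM.
The interview starts at 3:45 PM and the retro starts at 11:30 AM, so the retro is first.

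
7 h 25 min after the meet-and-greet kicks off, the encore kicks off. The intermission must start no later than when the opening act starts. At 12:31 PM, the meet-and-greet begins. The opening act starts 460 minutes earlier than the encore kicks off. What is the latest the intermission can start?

The encore starts at 12:31 PM + 445 min = 7:56 PM.
The opening act starts at 7:56 PM − 460 min = 12:16 PM.
The intermission is bounded by the opening act, so the latest it can start is 12:16 PM.

12:16 PM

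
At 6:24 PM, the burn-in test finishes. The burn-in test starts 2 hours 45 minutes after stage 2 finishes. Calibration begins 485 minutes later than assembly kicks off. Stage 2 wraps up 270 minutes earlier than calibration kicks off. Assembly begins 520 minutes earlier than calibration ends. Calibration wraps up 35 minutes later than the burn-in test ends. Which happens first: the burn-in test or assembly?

Calibration ends at 6:24 PM + 35 min = 6:59 PM.
Assembly starts at 6:59 PM − 520 min = 10:19 AM.
Calibration starts at 10:19 AM + 485 min = 6:24 PM.
Stage 2 ends at 6:24 PM − 270 min = 1:54 PM.
The burn-in test starts at 1:54 PM + 165 min = 4:39 PM.
The burn-in test starts at 4:39 PM and assembly starts at 10:19 AM, so assembly is first.

assembly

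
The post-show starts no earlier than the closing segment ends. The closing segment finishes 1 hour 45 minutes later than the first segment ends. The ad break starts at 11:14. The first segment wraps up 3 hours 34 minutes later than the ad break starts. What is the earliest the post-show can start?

16:33

The first segment ends at 11:14 + 214 min = 14:48.
The closing segment ends at 14:48 + 105 min = 16:33.
The post-show is bounded by the closing segment, so the earliest it can start is 16:33.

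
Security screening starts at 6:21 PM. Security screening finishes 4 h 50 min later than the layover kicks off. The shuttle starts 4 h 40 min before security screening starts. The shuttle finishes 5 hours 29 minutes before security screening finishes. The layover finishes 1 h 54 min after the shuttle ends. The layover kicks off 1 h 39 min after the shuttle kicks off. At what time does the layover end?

The shuttle starts at 6:21 PM − 280 min = 1:41 PM.
The layover starts at 1:41 PM + 99 min = 3:20 PM.
Security screening ends at 3:20 PM + 290 min = 8:10 PM.
The shuttle ends at 8:10 PM − 329 min = 2:41 PM.
The layover ends at 2:41 PM + 114 min = 4:35 PM.

4:35 PM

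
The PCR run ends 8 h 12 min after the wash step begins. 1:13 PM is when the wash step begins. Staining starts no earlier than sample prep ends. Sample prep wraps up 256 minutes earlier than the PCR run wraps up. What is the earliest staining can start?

The PCR run ends at 1:13 PM + 492 min = 9:25 PM.
Sample prep ends at 9:25 PM − 256 min = 5:09 PM.
Staining is bounded by sample prep, so the earliest it can start is 5:09 PM.

5:09 PM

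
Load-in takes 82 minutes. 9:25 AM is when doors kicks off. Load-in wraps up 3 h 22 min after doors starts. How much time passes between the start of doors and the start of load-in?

120 minutes

Load-in ends at 9:25 AM + 202 min = 12:47 PM.
Load-in starts at 12:47 PM − 82 min = 11:25 AM.
From 9:25 AM to 11:25 AM is 120 minutes.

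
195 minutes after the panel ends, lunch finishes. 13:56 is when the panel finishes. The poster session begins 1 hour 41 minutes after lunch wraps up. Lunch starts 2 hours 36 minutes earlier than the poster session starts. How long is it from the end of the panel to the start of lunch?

2 h 20 min

Lunch ends at 13:56 + 195 min = 17:11.
The poster session starts at 17:11 + 101 min = 18:52.
Lunch starts at 18:52 − 156 min = 16:16.
From 13:56 to 16:16 is 2 h 20 min.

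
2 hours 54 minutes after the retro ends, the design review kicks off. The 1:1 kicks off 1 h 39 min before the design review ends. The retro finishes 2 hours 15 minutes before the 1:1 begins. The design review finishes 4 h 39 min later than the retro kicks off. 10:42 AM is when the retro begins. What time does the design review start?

2:21 PM

The design review ends at 10:42 AM + 279 min = 3:21 PM.
The 1:1 starts at 3:21 PM − 99 min = 1:42 PM.
The retro ends at 1:42 PM − 135 min = 11:27 AM.
The design review starts at 11:27 AM + 174 min = 2:21 PM.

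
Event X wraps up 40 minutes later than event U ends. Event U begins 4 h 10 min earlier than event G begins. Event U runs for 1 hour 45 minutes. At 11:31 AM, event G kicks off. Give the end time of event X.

Event U starts at 11:31 AM − 250 min = 7:21 AM.
Event U ends at 7:21 AM + 105 min = 9:06 AM.
Event X ends at 9:06 AM + 40 min = 9:46 AM.

9:46 AM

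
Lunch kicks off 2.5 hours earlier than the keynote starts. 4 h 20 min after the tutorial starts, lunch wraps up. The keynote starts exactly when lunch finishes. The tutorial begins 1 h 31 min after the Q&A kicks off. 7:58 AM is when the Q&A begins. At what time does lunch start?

11:19 AM

The tutorial starts at 7:58 AM + 91 min = 9:29 AM.
Lunch ends at 9:29 AM + 260 min = 1:49 PM.
So the keynote starts at 1:49 PM.
Lunch starts at 1:49 PM − 150 min = 11:19 AM.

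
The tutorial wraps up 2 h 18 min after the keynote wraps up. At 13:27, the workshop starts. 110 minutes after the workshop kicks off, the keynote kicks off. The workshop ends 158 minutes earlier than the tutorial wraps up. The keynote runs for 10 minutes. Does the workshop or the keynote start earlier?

The keynote starts at 13:27 + 110 min = 15:17.
The workshop starts at 13:27 and the keynote starts at 15:17, so the workshop is first.

the workshop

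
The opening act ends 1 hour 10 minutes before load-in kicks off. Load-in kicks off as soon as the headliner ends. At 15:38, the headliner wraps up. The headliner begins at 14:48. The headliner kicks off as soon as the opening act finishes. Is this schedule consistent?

No

Load-in starts at 15:38.
The opening act ends at 15:38 − 70 min = 14:28.
So the headliner starts at 14:28.
But the headliner is also said to start at 14:48 — a 20-minute conflict.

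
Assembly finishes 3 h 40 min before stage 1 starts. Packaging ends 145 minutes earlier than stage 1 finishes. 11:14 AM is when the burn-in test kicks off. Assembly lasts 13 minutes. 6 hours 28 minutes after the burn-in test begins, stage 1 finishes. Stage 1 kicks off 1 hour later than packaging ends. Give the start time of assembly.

Stage 1 ends at 11:14 AM + 388 min = 5:42 PM.
Packaging ends at 5:42 PM − 145 min = 3:17 PM.
Stage 1 starts at 3:17 PM + 60 min = 4:17 PM.
Assembly ends at 4:17 PM − 220 min = 12:37 PM.
Assembly starts at 12:37 PM − 13 min = 12:24 PM.

12:24 PM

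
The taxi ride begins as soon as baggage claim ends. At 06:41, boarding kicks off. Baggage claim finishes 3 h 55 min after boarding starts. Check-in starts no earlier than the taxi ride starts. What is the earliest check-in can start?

10:36

Baggage claim ends at 06:41 + 235 min = 10:36.
So the taxi ride starts at 10:36.
Check-in is bounded by the taxi ride, so the earliest it can start is 10:36.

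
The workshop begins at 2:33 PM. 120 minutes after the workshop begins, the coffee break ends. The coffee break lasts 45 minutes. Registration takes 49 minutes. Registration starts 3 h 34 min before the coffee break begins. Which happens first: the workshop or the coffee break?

The coffee break ends at 2:33 PM + 120 min = 4:33 PM.
The coffee break starts at 4:33 PM − 45 min = 3:48 PM.
The workshop starts at 2:33 PM and the coffee break starts at 3:48 PM, so the workshop is first.

the workshop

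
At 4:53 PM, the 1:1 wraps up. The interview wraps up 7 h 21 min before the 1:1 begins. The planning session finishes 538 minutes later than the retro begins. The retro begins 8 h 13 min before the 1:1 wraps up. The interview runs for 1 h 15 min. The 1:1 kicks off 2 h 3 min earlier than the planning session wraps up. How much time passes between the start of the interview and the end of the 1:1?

9 h 54 min

The retro starts at 4:53 PM − 493 min = 8:40 AM.
The planning session ends at 8:40 AM + 538 min = 5:38 PM.
The 1:1 starts at 5:38 PM − 123 min = 3:35 PM.
The interview ends at 3:35 PM − 441 min = 8:14 AM.
The interview starts at 8:14 AM − 75 min = 6:59 AM.
From 6:59 AM to 4:53 PM is 9 h 54 min.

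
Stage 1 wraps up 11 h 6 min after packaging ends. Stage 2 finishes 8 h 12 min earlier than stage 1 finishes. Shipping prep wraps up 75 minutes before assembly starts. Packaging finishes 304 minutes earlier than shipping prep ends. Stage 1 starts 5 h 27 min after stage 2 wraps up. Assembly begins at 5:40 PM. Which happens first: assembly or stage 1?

assembly

Shipping prep ends at 5:40 PM − 75 min = 4:25 PM.
Packaging ends at 4:25 PM − 304 min = 11:21 AM.
Stage 1 ends at 11:21 AM + 666 min = 10:27 PM.
Stage 2 ends at 10:27 PM − 492 min = 2:15 PM.
Stage 1 starts at 2:15 PM + 327 min = 7:42 PM.
Assembly starts at 5:40 PM and stage 1 starts at 7:42 PM, so assembly is first.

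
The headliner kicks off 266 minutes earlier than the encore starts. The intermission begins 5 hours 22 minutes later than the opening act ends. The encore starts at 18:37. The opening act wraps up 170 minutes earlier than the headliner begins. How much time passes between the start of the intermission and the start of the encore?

The headliner starts at 18:37 − 266 min = 14:11.
The opening act ends at 14:11 − 170 min = 11:21.
The intermission starts at 11:21 + 322 min = 16:43.
From 16:43 to 18:37 is 1 hour 54 minutes.

1 hour 54 minutes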